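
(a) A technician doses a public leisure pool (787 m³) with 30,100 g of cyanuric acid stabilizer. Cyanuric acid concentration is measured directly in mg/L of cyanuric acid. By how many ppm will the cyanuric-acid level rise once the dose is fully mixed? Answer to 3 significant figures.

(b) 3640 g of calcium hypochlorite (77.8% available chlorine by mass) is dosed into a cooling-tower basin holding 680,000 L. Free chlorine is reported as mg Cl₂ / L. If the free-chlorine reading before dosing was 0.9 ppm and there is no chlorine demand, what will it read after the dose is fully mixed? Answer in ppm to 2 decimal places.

(a) 38.2 ppm; (b) 5.06 ppm

(a) Volume: 787 m³ = 787,000 L.
(a) Rise: 30,100 g / 787,000 L × 1000 = 38.25 mg/L.

(b) Available chlorine delivered: 3640 g × 0.778 = 2832 g as Cl₂.
(b) Concentration rise: 2832 g / 680,000 L = 4.165 mg/L = 4.16 ppm.
(b) Final FC: 0.9 + 4.16 = 5.06 ppm.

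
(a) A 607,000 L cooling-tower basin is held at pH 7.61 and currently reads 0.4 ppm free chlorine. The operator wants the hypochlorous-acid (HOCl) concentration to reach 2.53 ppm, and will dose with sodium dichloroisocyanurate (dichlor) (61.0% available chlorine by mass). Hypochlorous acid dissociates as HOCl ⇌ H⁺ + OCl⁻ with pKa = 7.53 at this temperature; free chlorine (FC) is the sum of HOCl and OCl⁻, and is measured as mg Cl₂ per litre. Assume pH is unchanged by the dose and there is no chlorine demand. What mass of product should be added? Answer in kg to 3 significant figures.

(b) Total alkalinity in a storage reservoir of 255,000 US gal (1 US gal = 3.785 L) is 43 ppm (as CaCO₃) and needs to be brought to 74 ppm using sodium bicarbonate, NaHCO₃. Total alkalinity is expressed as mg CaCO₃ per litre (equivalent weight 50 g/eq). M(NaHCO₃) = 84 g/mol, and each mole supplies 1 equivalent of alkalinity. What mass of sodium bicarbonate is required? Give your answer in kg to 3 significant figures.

(a) 5.15 kg; (b) 50.3 kg

(a) [OCl⁻]/[HOCl] = 10^(pH − pKa) = 10^(7.61 − 7.53) = 1.202; fraction as HOCl = 1/(1 + 1.202) = 0.4541.
(a) Free chlorine required for 2.53 ppm HOCl: 2.53 / 0.4541 = 5.572 ppm.
(a) FC to add: 5.572 − 0.4 = 5.172 mg/L as Cl₂.
(a) Cl₂ equivalent: 5.172 mg/L × 607,000 L = 3139 g.
(a) Product at 61.0% available Cl: 3139 / 0.61 = 5146 g.

(b) Volume: 255,000 US gal × 3.785 L/gal = 965,175 L.
(b) Alkalinity to add: (74 − 43) = 31 mg/L as CaCO₃ × 965,175 L = 29,920 g as CaCO₃.
(b) Equivalents: 29,920 g ÷ 50 g/eq = 598.4 eq.
(b) NaHCO₃ supplies 1 eq per mole → 598.4 mol.
(b) Mass: 598.4 mol × 84 g/mol = 50,270 g.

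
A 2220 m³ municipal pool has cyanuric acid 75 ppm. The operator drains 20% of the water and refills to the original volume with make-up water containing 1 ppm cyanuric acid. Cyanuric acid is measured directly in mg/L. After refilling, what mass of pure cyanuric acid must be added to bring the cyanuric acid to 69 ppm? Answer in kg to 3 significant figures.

19.5 kg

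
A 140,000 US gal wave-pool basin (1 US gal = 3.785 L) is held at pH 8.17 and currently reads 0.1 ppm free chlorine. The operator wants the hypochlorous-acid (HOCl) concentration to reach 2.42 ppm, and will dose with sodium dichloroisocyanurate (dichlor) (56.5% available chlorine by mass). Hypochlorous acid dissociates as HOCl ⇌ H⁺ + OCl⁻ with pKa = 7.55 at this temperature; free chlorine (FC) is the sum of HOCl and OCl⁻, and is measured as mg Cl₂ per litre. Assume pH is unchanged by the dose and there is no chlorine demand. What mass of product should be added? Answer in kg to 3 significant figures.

Volume: 140,000 US gal × 3.785 L/gal = 529,900 L.
[OCl⁻]/[HOCl] = 10^(pH − pKa) = 10^(8.17 − 7.55) = 4.169; fraction as HOCl = 1/(1 + 4.169) = 0.1935.
Free chlorine required for 2.42 ppm HOCl: 2.42 / 0.1935 = 12.51 ppm.
FC to add: 12.51 − 0.1 = 12.41 mg/L as Cl₂.
Cl₂ equivalent: 12.41 mg/L × 529,900 L = 6575 g.
Product at 56.5% available Cl: 6575 / 0.565 = 11,640 g.

11.6 kg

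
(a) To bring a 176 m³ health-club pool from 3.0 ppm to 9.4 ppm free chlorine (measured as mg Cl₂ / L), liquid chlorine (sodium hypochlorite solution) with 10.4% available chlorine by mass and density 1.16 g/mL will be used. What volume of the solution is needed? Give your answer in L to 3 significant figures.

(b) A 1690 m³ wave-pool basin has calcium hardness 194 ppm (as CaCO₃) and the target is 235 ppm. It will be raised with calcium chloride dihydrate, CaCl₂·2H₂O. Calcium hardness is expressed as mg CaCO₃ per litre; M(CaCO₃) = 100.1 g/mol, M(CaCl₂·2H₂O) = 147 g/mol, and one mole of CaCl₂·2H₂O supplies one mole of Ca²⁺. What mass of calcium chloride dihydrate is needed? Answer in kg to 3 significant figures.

(a) Volume: 176 m³ = 176,000 L.
(a) Chlorine deficit: 9.4 − 3.0 = 6.4 ppm = 6.4 mg/L as Cl₂.
(a) Cl₂ equivalent needed: 6.4 mg/L × 176,000 L = 1,126,000 mg = 1126 g.
(a) Product at 10.4% available chlorine: 1126 / 0.104 = 10,830 g.
(a) Volume at density 1.16 g/mL: 10,830 g ÷ 1.16 g/mL = 9337 mL.

(b) Volume: 1690 m³ = 1,690,000 L.
(b) Hardness to add: (235 − 194) = 41 mg/L as CaCO₃ × 1,690,000 L = 69,290 g as CaCO₃.
(b) Moles of Ca²⁺ (1 mol Ca²⁺ ≡ 1 mol CaCO₃): 69,290 / 100.1 g/mol = 692.2 mol.
(b) Mass of CaCl₂·2H₂O: 692.2 × 147 = 101,800 g.

(a) 9.34 L; (b) 102 kg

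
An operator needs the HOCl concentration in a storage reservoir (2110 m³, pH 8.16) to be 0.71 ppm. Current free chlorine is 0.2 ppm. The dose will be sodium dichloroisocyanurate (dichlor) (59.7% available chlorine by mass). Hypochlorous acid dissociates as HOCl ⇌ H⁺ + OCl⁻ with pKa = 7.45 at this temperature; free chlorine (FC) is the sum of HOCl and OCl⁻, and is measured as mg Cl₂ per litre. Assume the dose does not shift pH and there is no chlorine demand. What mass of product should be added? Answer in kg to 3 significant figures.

14.7 kg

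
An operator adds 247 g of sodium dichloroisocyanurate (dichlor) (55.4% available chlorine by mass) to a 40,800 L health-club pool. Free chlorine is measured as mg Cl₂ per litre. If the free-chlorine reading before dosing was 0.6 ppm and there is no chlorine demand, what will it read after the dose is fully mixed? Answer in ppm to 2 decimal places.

3.95 ppm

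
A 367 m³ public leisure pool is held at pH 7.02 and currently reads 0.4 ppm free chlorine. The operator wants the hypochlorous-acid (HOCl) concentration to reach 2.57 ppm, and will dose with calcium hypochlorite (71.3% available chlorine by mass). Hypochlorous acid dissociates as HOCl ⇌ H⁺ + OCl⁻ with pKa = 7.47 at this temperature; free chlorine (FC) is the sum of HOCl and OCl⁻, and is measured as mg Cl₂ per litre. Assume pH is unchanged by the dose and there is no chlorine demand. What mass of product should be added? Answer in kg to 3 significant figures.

1.59 kg

Volume: 367 m³ = 367,000 L.
[OCl⁻]/[HOCl] = 10^(pH − pKa) = 10^(7.02 − 7.47) = 0.3548; fraction as HOCl = 1/(1 + 0.3548) = 0.7381.
Free chlorine required for 2.57 ppm HOCl: 2.57 / 0.7381 = 3.482 ppm.
FC to add: 3.482 − 0.4 = 3.082 mg/L as Cl₂.
Cl₂ equivalent: 3.082 mg/L × 367,000 L = 1131 g.
Product at 71.3% available Cl: 1131 / 0.713 = 1586 g.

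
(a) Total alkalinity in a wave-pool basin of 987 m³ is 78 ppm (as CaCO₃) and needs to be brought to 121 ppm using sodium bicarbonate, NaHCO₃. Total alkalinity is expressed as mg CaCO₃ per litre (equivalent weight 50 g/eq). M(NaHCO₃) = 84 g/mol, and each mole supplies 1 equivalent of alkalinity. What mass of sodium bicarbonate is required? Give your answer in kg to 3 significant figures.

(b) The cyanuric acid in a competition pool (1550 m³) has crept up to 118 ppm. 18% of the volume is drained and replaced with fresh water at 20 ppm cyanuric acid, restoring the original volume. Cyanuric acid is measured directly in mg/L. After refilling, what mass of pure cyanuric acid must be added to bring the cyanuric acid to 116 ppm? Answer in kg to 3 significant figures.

(a) 71.3 kg; (b) 24.2 kg

(a) Volume: 987 m³ = 987,000 L.
(a) Alkalinity to add: (121 − 78) = 43 mg/L as CaCO₃ × 987,000 L = 42,440 g as CaCO₃.
(a) Equivalents: 42,440 g ÷ 50 g/eq = 848.8 eq.
(a) NaHCO₃ supplies 1 eq per mole → 848.8 mol.
(a) Mass: 848.8 mol × 84 g/mol = 71,300 g.

(b) Volume: 1550 m³ = 1,550,000 L.
(b) After draining 18% and refilling: 118 × 0.82 + 20 × 0.18 = 100.36 ppm.
(b) Deficit to target: 116 − 100.36 = 15.64 mg/L.
(b) Mass: 15.64 mg/L × 1,550,000 L = 24,240 g cyanuric acid.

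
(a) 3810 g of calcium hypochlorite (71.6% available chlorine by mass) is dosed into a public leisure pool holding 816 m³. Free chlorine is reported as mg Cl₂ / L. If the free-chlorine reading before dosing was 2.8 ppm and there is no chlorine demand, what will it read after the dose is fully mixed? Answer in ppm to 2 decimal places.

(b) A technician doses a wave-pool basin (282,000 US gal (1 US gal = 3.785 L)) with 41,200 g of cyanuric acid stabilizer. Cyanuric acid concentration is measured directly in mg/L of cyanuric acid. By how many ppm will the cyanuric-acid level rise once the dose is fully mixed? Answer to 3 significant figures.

(a) Volume: 816 m³ = 816,000 L.
(a) Available chlorine delivered: 3810 g × 0.716 = 2728 g as Cl₂.
(a) Concentration rise: 2728 g / 816,000 L = 3.343 mg/L = 3.34 ppm.
(a) Final FC: 2.8 + 3.34 = 6.14 ppm.

(b) Volume: 282,000 US gal × 3.785 L/gal = 1,067,370 L.
(b) Rise: 41,200 g / 1,067,370 L × 1000 = 38.6 mg/L.

(a) 6.14 ppm; (b) 38.6 ppm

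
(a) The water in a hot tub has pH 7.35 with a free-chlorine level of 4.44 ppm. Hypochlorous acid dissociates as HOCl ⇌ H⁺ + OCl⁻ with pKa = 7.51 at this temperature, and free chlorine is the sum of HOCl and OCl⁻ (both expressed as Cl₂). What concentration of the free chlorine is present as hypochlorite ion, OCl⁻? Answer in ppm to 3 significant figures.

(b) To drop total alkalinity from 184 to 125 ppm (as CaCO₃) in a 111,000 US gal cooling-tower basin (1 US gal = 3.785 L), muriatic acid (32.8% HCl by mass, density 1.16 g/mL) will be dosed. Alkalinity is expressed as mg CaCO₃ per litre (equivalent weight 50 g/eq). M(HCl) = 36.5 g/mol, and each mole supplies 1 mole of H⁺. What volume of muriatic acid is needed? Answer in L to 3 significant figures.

(a) [OCl⁻]/[HOCl] = 10^(pH − pKa) = 10^(7.35 − 7.51) = 10^-0.16 = 0.6918.
(a) Fraction as HOCl = 1 / (1 + 0.6918) = 0.5911.
(a) OCl⁻ = (1 − 0.5911) × 4.44 ppm = 1.816 ppm.

(b) Volume: 111,000 US gal × 3.785 L/gal = 420,135 L.
(b) Alkalinity to neutralize: (184 − 125) = 59 mg/L as CaCO₃ × 420,135 L = 24,790 g as CaCO₃.
(b) Equivalents of H⁺ required: 24,790 ÷ 50 g/eq = 495.8 eq = 495.8 mol HCl.
(b) Mass of HCl: 495.8 × 36.5 = 18,100 g.
(b) Mass of 32.8% solution: 18,100 / 0.328 = 55,170 g.
(b) Volume: 55,170 g ÷ 1.16 g/mL = 47,560 mL.

(a) 1.82 ppm; (b) 47.6 L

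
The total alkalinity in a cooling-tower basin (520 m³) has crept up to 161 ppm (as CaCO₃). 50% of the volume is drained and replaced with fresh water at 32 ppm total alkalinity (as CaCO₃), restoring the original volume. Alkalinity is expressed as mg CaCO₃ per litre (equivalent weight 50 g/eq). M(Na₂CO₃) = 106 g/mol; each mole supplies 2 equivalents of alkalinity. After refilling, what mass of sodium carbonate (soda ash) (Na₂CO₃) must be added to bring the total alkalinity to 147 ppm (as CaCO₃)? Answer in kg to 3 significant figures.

Volume: 520 m³ = 520,000 L.
After draining 50% and refilling: 161 × 0.50 + 32 × 0.50 = 96.5 ppm.
Deficit to target: 147 − 96.5 = 50.5 mg/L.
As CaCO₃: 50.5 mg/L × 520,000 L = 26,260 g; ÷ 50 g/eq ÷ 2 = 262.6 mol Na₂CO₃.
Mass: 262.6 × 106 = 27,840 g.

27.8 kg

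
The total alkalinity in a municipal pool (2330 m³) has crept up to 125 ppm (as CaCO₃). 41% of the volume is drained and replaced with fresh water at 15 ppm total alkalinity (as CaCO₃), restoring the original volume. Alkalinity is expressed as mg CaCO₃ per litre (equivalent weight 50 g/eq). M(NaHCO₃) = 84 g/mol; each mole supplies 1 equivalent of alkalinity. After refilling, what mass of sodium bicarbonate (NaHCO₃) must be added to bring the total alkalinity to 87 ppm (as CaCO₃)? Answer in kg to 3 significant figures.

27.8 kg

Volume: 2330 m³ = 2,330,000 L.
After draining 41% and refilling: 125 × 0.59 + 15 × 0.41 = 79.9 ppm.
Deficit to target: 87 − 79.9 = 7.1 mg/L.
As CaCO₃: 7.1 mg/L × 2,330,000 L = 16,540 g; ÷ 50 g/eq ÷ 1 = 330.9 mol NaHCO₃.
Mass: 330.9 × 84 = 27,790 g.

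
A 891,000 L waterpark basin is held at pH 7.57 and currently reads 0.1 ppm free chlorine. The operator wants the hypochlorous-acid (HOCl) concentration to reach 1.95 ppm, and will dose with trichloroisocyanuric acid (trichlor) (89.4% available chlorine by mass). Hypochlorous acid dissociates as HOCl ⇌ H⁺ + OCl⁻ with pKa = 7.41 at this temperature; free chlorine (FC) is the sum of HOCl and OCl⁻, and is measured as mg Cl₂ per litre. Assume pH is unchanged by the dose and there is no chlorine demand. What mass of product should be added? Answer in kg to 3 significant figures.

[OCl⁻]/[HOCl] = 10^(pH − pKa) = 10^(7.57 − 7.41) = 1.445; fraction as HOCl = 1/(1 + 1.445) = 0.4089.
Free chlorine required for 1.95 ppm HOCl: 1.95 / 0.4089 = 4.769 ppm.
FC to add: 4.769 − 0.1 = 4.669 mg/L as Cl₂.
Cl₂ equivalent: 4.669 mg/L × 891,000 L = 4160 g.
Product at 89.4% available Cl: 4160 / 0.894 = 4653 g.

4.65 kg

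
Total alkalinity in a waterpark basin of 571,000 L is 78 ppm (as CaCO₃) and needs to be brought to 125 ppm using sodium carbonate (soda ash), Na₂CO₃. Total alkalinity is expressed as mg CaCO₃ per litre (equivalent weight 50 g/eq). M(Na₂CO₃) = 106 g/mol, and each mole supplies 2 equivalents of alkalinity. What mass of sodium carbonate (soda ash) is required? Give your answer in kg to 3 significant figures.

Alkalinity to add: (125 − 78) = 47 mg/L as CaCO₃ × 571,000 L = 26,840 g as CaCO₃.
Equivalents: 26,840 g ÷ 50 g/eq = 536.7 eq.
Each mole of Na₂CO₃ supplies 2 eq, so 536.7 / 2 = 268.4 mol.
Mass: 268.4 mol × 106 g/mol = 28,450 g.

28.4 kg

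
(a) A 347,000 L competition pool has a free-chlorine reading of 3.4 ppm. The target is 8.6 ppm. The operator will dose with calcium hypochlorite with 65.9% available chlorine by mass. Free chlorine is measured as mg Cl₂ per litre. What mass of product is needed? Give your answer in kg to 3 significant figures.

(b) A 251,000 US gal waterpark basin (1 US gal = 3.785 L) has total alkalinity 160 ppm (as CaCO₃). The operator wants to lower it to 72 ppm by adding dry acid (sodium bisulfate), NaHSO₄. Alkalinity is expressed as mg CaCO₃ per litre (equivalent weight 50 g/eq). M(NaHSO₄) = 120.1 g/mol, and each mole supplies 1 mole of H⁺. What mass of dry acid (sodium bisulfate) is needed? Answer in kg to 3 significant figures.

(a) Chlorine deficit: 8.6 − 3.4 = 5.2 ppm = 5.2 mg/L as Cl₂.
(a) Cl₂ equivalent needed: 5.2 mg/L × 347,000 L = 1,804,000 mg = 1804 g.
(a) Product at 65.9% available chlorine: 1804 / 0.659 = 2738 g.

(b) Volume: 251,000 US gal × 3.785 L/gal = 950,035 L.
(b) Alkalinity to neutralize: (160 − 72) = 88 mg/L as CaCO₃ × 950,035 L = 83,600 g as CaCO₃.
(b) Equivalents of H⁺ required: 83,600 ÷ 50 g/eq = 1672 eq = 1672 mol NaHSO₄.
(b) Mass of NaHSO₄: 1672 × 120.1 = 200,800 g.

(a) 2.74 kg; (b) 201 kg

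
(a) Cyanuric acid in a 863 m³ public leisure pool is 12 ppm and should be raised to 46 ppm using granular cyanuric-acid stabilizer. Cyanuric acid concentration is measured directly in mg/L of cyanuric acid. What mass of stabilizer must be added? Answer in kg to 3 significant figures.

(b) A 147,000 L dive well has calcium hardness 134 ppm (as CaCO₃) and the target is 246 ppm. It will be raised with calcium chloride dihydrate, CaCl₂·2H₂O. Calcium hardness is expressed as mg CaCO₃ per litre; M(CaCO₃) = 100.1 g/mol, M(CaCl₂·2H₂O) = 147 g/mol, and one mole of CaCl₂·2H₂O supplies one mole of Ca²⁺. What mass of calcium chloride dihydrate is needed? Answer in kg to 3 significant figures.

(a) 29.3 kg; (b) 24.2 kg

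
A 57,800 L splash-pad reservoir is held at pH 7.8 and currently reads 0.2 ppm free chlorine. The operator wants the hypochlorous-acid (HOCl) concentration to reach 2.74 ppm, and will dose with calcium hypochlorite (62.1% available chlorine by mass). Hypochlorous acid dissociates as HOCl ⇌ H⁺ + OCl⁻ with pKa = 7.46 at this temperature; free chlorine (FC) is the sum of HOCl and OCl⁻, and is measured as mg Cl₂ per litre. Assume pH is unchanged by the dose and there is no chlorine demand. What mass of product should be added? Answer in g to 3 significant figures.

[OCl⁻]/[HOCl] = 10^(pH − pKa) = 10^(7.8 − 7.46) = 2.188; fraction as HOCl = 1/(1 + 2.188) = 0.3137.
Free chlorine required for 2.74 ppm HOCl: 2.74 / 0.3137 = 8.734 ppm.
FC to add: 8.734 − 0.2 = 8.534 mg/L as Cl₂.
Cl₂ equivalent: 8.534 mg/L × 57,800 L = 493.3 g.
Product at 62.1% available Cl: 493.3 / 0.621 = 794.4 g.

794 g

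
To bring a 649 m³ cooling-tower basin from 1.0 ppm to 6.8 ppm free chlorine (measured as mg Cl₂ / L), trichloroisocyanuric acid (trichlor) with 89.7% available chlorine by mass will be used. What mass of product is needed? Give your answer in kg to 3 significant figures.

4.20 kg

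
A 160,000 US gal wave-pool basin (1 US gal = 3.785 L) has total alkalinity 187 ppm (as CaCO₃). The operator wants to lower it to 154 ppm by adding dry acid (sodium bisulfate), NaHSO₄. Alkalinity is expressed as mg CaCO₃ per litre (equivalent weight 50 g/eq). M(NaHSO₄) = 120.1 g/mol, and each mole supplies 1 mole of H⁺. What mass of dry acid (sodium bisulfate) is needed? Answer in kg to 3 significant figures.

48.0 kg

Volume: 160,000 US gal × 3.785 L/gal = 605,600 L.
Alkalinity to neutralize: (187 − 154) = 33 mg/L as CaCO₃ × 605,600 L = 19,980 g as CaCO₃.
Equivalents of H⁺ required: 19,980 ÷ 50 g/eq = 399.7 eq = 399.7 mol NaHSO₄.
Mass of NaHSO₄: 399.7 × 120.1 = 48,000 g.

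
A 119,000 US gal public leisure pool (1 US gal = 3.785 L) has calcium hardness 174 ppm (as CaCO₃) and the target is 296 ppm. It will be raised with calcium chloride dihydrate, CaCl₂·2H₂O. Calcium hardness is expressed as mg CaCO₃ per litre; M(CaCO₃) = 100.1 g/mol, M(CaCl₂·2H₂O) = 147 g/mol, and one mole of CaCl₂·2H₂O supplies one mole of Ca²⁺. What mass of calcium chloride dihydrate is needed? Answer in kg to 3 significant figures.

80.7 kg

Volume: 119,000 US gal × 3.785 L/gal = 450,415 L.
Hardness to add: (296 − 174) = 122 mg/L as CaCO₃ × 450,415 L = 54,950 g as CaCO₃.
Moles of Ca²⁺ (1 mol Ca²⁺ ≡ 1 mol CaCO₃): 54,950 / 100.1 g/mol = 549 mol.
Mass of CaCl₂·2H₂O: 549 × 147 = 80,700 g.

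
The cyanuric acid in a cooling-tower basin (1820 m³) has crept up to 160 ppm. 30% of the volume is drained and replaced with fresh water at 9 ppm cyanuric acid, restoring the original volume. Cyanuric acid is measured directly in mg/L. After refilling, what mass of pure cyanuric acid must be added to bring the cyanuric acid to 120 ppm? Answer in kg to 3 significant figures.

9.65 kg

Volume: 1820 m³ = 1,820,000 L.
After draining 30% and refilling: 160 × 0.70 + 9 × 0.30 = 114.7 ppm.
Deficit to target: 120 − 114.7 = 5.3 mg/L.
Mass: 5.3 mg/L × 1,820,000 L = 9646 g cyanuric acid.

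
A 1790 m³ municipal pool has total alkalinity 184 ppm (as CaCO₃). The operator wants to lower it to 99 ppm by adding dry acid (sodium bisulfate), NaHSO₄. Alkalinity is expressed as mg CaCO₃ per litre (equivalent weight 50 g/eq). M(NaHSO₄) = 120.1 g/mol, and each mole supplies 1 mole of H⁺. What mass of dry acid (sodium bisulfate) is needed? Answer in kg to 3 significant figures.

365 kg

Volume: 1790 m³ = 1,790,000 L.
Alkalinity to neutralize: (184 − 99) = 85 mg/L as CaCO₃ × 1,790,000 L = 152,200 g as CaCO₃.
Equivalents of H⁺ required: 152,200 ÷ 50 g/eq = 3043 eq = 3043 mol NaHSO₄.
Mass of NaHSO₄: 3043 × 120.1 = 365,500 g.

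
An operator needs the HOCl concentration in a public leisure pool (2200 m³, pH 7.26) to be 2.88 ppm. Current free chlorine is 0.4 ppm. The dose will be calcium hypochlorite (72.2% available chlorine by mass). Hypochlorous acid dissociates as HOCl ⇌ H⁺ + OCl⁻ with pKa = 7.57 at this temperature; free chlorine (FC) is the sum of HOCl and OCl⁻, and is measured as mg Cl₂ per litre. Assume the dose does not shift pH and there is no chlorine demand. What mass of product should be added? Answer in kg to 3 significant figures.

11.9 kg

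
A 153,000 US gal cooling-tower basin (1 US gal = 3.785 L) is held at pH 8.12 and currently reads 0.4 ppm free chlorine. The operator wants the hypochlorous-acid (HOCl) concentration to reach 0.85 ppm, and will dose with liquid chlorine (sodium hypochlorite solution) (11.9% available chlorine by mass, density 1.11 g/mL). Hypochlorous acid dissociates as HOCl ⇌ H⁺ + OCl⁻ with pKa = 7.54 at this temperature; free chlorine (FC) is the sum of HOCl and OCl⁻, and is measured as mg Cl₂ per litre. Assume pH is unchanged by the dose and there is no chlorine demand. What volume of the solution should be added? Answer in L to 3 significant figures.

16.1 L

Volume: 153,000 US gal × 3.785 L/gal = 579,105 L.
[OCl⁻]/[HOCl] = 10^(pH − pKa) = 10^(8.12 − 7.54) = 3.802; fraction as HOCl = 1/(1 + 3.802) = 0.2083.
Free chlorine required for 0.85 ppm HOCl: 0.85 / 0.2083 = 4.082 ppm.
FC to add: 4.082 − 0.4 = 3.682 mg/L as Cl₂.
Cl₂ equivalent: 3.682 mg/L × 579,105 L = 2132 g.
Product at 11.9% available Cl: 2132 / 0.119 = 17,920 g.
Volume: 17,920 g ÷ 1.11 g/mL = 16,140 mL.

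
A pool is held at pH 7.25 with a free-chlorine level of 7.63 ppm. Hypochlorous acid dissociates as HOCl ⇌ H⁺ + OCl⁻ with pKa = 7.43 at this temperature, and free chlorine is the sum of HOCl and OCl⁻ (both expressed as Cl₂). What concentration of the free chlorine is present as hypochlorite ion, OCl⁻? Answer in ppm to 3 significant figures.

3.04 ppm

[OCl⁻]/[HOCl] = 10^(pH − pKa) = 10^(7.25 − 7.43) = 10^-0.18 = 0.6607.
Fraction as HOCl = 1 / (1 + 0.6607) = 0.6022.
OCl⁻ = (1 − 0.6022) × 7.63 ppm = 3.036 ppm.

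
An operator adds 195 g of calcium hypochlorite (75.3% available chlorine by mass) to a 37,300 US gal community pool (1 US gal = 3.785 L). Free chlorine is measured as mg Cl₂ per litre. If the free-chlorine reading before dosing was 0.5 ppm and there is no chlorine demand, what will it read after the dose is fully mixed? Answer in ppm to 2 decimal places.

1.54 ppm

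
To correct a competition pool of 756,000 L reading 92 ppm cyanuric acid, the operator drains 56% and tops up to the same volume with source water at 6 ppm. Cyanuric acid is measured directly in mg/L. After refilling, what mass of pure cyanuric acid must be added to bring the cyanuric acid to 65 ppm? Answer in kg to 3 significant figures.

After draining 56% and refilling: 92 × 0.44 + 6 × 0.56 = 43.84 ppm.
Deficit to target: 65 − 43.84 = 21.16 mg/L.
Mass: 21.16 mg/L × 756,000 L = 16,000 g cyanuric acid.

16.0 kg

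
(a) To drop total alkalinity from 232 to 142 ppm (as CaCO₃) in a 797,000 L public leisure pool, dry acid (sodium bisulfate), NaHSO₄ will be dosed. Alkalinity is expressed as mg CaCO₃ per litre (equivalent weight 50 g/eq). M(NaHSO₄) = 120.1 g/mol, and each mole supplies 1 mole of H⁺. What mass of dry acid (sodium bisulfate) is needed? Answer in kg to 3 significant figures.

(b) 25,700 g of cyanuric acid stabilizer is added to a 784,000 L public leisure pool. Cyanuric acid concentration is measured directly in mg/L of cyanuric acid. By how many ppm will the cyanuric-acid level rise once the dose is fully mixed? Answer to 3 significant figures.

(a) Alkalinity to neutralize: (232 − 142) = 90 mg/L as CaCO₃ × 797,000 L = 71,730 g as CaCO₃.
(a) Equivalents of H⁺ required: 71,730 ÷ 50 g/eq = 1435 eq = 1435 mol NaHSO₄.
(a) Mass of NaHSO₄: 1435 × 120.1 = 172,300 g.

(b) Rise: 25,700 g / 784,000 L × 1000 = 32.78 mg/L.

(a) 172 kg; (b) 32.8 ppm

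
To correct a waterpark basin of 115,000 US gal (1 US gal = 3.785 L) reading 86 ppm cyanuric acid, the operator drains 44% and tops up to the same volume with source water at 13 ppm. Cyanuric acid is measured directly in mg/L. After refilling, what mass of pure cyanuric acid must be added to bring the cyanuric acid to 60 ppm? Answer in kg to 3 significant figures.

Volume: 115,000 US gal × 3.785 L/gal = 435,275 L.
After draining 44% and refilling: 86 × 0.56 + 13 × 0.44 = 53.88 ppm.
Deficit to target: 60 − 53.88 = 6.12 mg/L.
Mass: 6.12 mg/L × 435,275 L = 2664 g cyanuric acid.

2.66 kg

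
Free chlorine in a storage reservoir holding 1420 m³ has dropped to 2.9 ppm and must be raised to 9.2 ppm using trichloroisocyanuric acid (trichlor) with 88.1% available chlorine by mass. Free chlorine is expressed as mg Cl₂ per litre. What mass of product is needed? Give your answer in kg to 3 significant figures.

Volume: 1420 m³ = 1,420,000 L.
Chlorine deficit: 9.2 − 2.9 = 6.3 ppm = 6.3 mg/L as Cl₂.
Cl₂ equivalent needed: 6.3 mg/L × 1,420,000 L = 8,946,000 mg = 8946 g.
Product at 88.1% available chlorine: 8946 / 0.881 = 10,150 g.

10.2 kg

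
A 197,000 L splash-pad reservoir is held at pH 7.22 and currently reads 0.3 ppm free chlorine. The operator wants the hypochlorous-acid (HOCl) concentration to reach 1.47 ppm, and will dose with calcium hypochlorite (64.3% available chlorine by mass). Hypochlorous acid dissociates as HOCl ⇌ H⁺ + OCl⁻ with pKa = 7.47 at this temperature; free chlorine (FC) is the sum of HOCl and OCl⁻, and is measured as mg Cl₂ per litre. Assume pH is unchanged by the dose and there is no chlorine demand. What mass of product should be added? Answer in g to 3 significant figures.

[OCl⁻]/[HOCl] = 10^(pH − pKa) = 10^(7.22 − 7.47) = 0.5623; fraction as HOCl = 1/(1 + 0.5623) = 0.6401.
Free chlorine required for 1.47 ppm HOCl: 1.47 / 0.6401 = 2.297 ppm.
FC to add: 2.297 − 0.3 = 1.997 mg/L as Cl₂.
Cl₂ equivalent: 1.997 mg/L × 197,000 L = 393.3 g.
Product at 64.3% available Cl: 393.3 / 0.643 = 611.7 g.

612 g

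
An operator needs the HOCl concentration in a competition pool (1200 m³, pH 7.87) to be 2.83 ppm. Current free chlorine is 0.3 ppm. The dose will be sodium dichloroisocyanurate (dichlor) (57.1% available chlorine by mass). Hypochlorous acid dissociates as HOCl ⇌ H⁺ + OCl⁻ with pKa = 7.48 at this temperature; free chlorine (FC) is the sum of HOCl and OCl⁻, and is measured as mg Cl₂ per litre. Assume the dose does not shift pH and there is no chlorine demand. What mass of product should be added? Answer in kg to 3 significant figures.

Volume: 1200 m³ = 1,200,000 L.
[OCl⁻]/[HOCl] = 10^(pH − pKa) = 10^(7.87 − 7.48) = 2.455; fraction as HOCl = 1/(1 + 2.455) = 0.2895.
Free chlorine required for 2.83 ppm HOCl: 2.83 / 0.2895 = 9.777 ppm.
FC to add: 9.777 − 0.3 = 9.477 mg/L as Cl₂.
Cl₂ equivalent: 9.477 mg/L × 1,200,000 L = 11,370 g.
Product at 57.1% available Cl: 11,370 / 0.571 = 19,920 g.

19.9 kg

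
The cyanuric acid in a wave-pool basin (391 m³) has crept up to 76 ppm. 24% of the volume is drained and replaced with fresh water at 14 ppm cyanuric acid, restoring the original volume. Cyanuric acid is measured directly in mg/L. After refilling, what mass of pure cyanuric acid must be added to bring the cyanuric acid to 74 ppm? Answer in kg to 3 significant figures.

5.04 kg

Volume: 391 m³ = 391,000 L.
After draining 24% and refilling: 76 × 0.76 + 14 × 0.24 = 61.12 ppm.
Deficit to target: 74 − 61.12 = 12.88 mg/L.
Mass: 12.88 mg/L × 391,000 L = 5036 g cyanuric acid.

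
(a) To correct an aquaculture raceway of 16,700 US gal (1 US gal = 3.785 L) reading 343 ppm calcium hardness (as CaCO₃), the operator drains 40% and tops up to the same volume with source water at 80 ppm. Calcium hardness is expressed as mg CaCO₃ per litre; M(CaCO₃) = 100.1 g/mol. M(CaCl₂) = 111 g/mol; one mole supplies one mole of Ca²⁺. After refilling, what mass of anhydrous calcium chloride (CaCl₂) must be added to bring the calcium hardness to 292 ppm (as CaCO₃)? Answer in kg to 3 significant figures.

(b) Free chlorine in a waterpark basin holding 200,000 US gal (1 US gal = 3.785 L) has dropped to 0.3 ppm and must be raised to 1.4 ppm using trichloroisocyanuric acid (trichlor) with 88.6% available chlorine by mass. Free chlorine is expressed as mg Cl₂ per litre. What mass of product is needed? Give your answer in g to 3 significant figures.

(a) Volume: 16,700 US gal × 3.785 L/gal = 63,210 L.
(a) After draining 40% and refilling: 343 × 0.60 + 80 × 0.40 = 237.8 ppm.
(a) Deficit to target: 292 − 237.8 = 54.2 mg/L.
(a) As CaCO₃: 54.2 mg/L × 63,210 L = 3426 g; ÷ 100.1 = 34.23 mol Ca²⁺.
(a) Mass: 34.23 × 111 = 3799 g.

(b) Volume: 200,000 US gal × 3.785 L/gal = 757,000 L.
(b) Chlorine deficit: 1.4 − 0.3 = 1.1 ppm = 1.1 mg/L as Cl₂.
(b) Cl₂ equivalent needed: 1.1 mg/L × 757,000 L = 832,700 mg = 832.7 g.
(b) Product at 88.6% available chlorine: 832.7 / 0.886 = 939.8 g.

(a) 3.80 kg; (b) 940 g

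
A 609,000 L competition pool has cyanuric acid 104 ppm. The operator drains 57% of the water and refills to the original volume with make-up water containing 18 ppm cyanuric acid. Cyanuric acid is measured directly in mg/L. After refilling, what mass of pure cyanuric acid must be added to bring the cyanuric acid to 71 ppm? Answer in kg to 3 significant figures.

9.76 kg

After draining 57% and refilling: 104 × 0.43 + 18 × 0.57 = 54.98 ppm.
Deficit to target: 71 − 54.98 = 16.02 mg/L.
Mass: 16.02 mg/L × 609,000 L = 9756 g cyanuric acid.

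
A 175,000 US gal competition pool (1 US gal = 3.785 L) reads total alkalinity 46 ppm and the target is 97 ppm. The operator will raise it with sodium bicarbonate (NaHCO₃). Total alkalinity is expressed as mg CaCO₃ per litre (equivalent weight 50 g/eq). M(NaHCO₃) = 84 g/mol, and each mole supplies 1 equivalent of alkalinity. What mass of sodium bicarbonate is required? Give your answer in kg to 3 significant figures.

56.8 kg

Volume: 175,000 US gal × 3.785 L/gal = 662,375 L.
Alkalinity to add: (97 − 46) = 51 mg/L as CaCO₃ × 662,375 L = 33,780 g as CaCO₃.
Equivalents: 33,780 g ÷ 50 g/eq = 675.6 eq.
NaHCO₃ supplies 1 eq per mole → 675.6 mol.
Mass: 675.6 mol × 84 g/mol = 56,750 g.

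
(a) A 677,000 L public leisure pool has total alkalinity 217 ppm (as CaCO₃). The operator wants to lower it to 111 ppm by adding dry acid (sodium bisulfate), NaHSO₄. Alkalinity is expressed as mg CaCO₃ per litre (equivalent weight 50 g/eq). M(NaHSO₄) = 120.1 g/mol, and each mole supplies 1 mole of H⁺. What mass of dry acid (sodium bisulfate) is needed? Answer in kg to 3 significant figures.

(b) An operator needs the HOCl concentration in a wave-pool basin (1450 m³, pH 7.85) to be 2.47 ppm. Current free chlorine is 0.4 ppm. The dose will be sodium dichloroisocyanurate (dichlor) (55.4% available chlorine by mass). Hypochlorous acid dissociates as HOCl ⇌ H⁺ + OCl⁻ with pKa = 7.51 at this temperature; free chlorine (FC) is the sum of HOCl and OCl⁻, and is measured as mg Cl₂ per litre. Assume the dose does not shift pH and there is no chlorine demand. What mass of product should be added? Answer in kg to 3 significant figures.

(a) Alkalinity to neutralize: (217 − 111) = 106 mg/L as CaCO₃ × 677,000 L = 71,760 g as CaCO₃.
(a) Equivalents of H⁺ required: 71,760 ÷ 50 g/eq = 1435 eq = 1435 mol NaHSO₄.
(a) Mass of NaHSO₄: 1435 × 120.1 = 172,400 g.

(b) Volume: 1450 m³ = 1,450,000 L.
(b) [OCl⁻]/[HOCl] = 10^(pH − pKa) = 10^(7.85 − 7.51) = 2.188; fraction as HOCl = 1/(1 + 2.188) = 0.3137.
(b) Free chlorine required for 2.47 ppm HOCl: 2.47 / 0.3137 = 7.874 ppm.
(b) FC to add: 7.874 − 0.4 = 7.474 mg/L as Cl₂.
(b) Cl₂ equivalent: 7.474 mg/L × 1,450,000 L = 10,840 g.
(b) Product at 55.4% available Cl: 10,840 / 0.554 = 19,560 g.

(a) 172 kg; (b) 19.6 kg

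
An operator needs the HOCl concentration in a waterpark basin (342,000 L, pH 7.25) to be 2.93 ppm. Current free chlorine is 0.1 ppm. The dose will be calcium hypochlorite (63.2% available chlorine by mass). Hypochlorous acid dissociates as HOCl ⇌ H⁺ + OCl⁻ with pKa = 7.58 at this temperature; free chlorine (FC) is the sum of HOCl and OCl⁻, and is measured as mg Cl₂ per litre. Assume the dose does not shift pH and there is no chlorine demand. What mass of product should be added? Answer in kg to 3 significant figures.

2.27 kg

[OCl⁻]/[HOCl] = 10^(pH − pKa) = 10^(7.25 − 7.58) = 0.4677; fraction as HOCl = 1/(1 + 0.4677) = 0.6813.
Free chlorine required for 2.93 ppm HOCl: 2.93 / 0.6813 = 4.3 ppm.
FC to add: 4.3 − 0.1 = 4.2 mg/L as Cl₂.
Cl₂ equivalent: 4.2 mg/L × 342,000 L = 1437 g.
Product at 63.2% available Cl: 1437 / 0.632 = 2273 g.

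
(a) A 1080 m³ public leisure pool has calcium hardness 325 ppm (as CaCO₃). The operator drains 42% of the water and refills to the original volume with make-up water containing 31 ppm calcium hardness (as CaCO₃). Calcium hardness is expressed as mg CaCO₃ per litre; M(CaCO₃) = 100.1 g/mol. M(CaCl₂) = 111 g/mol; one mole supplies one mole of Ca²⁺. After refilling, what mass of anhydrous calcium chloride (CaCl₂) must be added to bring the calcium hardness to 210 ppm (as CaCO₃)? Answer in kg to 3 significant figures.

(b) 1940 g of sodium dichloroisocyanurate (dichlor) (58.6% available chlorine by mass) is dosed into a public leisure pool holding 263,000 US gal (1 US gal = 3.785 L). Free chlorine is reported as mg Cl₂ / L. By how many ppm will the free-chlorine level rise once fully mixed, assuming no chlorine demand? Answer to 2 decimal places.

(a) Volume: 1080 m³ = 1,080,000 L.
(a) After draining 42% and refilling: 325 × 0.58 + 31 × 0.42 = 201.52 ppm.
(a) Deficit to target: 210 − 201.52 = 8.48 mg/L.
(a) As CaCO₃: 8.48 mg/L × 1,080,000 L = 9158 g; ÷ 100.1 = 91.49 mol Ca²⁺.
(a) Mass: 91.49 × 111 = 10,160 g.

(b) Volume: 263,000 US gal × 3.785 L/gal = 995,455 L.
(b) Available chlorine delivered: 1940 g × 0.586 = 1137 g as Cl₂.
(b) Concentration rise: 1137 g / 995,455 L = 1.142 mg/L = 1.14 ppm.

(a) 10.2 kg; (b) 1.14 ppm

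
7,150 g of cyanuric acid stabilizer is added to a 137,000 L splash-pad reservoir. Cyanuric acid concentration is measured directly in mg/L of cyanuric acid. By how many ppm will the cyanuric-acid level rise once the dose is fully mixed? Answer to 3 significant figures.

Rise: 7,150 g / 137,000 L × 1000 = 52.19 mg/L.

52.2 ppm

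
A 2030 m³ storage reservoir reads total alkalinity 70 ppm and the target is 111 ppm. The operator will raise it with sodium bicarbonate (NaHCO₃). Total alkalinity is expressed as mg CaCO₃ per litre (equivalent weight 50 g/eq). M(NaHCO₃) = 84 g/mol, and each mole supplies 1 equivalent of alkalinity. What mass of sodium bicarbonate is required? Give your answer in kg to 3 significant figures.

Volume: 2030 m³ = 2,030,000 L.
Alkalinity to add: (111 − 70) = 41 mg/L as CaCO₃ × 2,030,000 L = 83,230 g as CaCO₃.
Equivalents: 83,230 g ÷ 50 g/eq = 1665 eq.
NaHCO₃ supplies 1 eq per mole → 1665 mol.
Mass: 1665 mol × 84 g/mol = 139,800 g.

140 kg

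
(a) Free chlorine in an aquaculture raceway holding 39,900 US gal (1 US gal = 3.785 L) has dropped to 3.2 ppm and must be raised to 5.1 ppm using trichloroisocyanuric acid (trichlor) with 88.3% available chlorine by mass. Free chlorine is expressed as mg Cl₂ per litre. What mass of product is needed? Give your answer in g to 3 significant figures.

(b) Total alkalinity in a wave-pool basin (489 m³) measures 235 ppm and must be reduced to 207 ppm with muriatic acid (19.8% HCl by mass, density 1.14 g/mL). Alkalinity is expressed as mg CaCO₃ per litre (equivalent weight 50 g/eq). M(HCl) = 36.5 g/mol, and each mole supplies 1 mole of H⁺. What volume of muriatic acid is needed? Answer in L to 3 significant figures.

(a) Volume: 39,900 US gal × 3.785 L/gal = 151,022 L.
(a) Chlorine deficit: 5.1 − 3.2 = 1.9 ppm = 1.9 mg/L as Cl₂.
(a) Cl₂ equivalent needed: 1.9 mg/L × 151,022 L = 286,900 mg = 286.9 g.
(a) Product at 88.3% available chlorine: 286.9 / 0.883 = 325 g.

(b) Volume: 489 m³ = 489,000 L.
(b) Alkalinity to neutralize: (235 − 207) = 28 mg/L as CaCO₃ × 489,000 L = 13,690 g as CaCO₃.
(b) Equivalents of H⁺ required: 13,690 ÷ 50 g/eq = 273.8 eq = 273.8 mol HCl.
(b) Mass of HCl: 273.8 × 36.5 = 9995 g.
(b) Mass of 19.8% solution: 9995 / 0.198 = 50,480 g.
(b) Volume: 50,480 g ÷ 1.14 g/mL = 44,280 mL.

(a) 325 g; (b) 44.3 L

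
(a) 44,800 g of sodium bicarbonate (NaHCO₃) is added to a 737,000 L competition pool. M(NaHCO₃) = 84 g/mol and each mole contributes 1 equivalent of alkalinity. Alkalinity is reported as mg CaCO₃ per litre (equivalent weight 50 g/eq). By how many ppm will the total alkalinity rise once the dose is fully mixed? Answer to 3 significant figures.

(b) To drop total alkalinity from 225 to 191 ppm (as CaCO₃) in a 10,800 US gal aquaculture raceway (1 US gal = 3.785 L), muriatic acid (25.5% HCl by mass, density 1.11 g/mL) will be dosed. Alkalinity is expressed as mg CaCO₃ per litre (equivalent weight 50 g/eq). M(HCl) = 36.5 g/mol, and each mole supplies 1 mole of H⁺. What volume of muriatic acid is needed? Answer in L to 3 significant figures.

(a) Moles of NaHCO₃: 44,800 g ÷ 84 g/mol = 533.3 mol → 533.3 eq of alkalinity.
(a) As CaCO₃: 533.3 eq × 50 g/eq = 26,670 g.
(a) Rise: 26,670 g / 737,000 L × 1000 = 36.18 mg/L.

(b) Volume: 10,800 US gal × 3.785 L/gal = 40,878 L.
(b) Alkalinity to neutralize: (225 − 191) = 34 mg/L as CaCO₃ × 40,878 L = 1390 g as CaCO₃.
(b) Equivalents of H⁺ required: 1390 ÷ 50 g/eq = 27.8 eq = 27.8 mol HCl.
(b) Mass of HCl: 27.8 × 36.5 = 1015 g.
(b) Mass of 25.5% solution: 1015 / 0.255 = 3979 g.
(b) Volume: 3979 g ÷ 1.11 g/mL = 3584 mL.

(a) 36.2 ppm; (b) 3.58 L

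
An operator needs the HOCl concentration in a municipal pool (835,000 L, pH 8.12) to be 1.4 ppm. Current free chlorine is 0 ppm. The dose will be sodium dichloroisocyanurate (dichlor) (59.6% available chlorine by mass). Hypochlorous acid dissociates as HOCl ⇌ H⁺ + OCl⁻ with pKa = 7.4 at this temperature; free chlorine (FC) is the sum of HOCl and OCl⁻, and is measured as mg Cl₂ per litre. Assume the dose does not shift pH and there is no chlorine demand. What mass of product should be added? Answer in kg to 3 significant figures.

[OCl⁻]/[HOCl] = 10^(pH − pKa) = 10^(8.12 − 7.4) = 5.248; fraction as HOCl = 1/(1 + 5.248) = 0.16.
Free chlorine required for 1.4 ppm HOCl: 1.4 / 0.16 = 8.747 ppm.
FC to add: 8.747 − 0 = 8.747 mg/L as Cl₂.
Cl₂ equivalent: 8.747 mg/L × 835,000 L = 7304 g.
Product at 59.6% available Cl: 7304 / 0.596 = 12,260 g.

12.3 kg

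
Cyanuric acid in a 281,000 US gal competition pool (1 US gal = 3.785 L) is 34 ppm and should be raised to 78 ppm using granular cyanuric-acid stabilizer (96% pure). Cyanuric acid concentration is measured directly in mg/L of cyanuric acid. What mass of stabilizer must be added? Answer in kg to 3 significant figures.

Volume: 281,000 US gal × 3.785 L/gal = 1,063,585 L.
CYA to add: (78 − 34) = 44 mg/L × 1,063,585 L = 46,800 g cyanuric acid.
At 96% purity: 46,800 / 0.96 = 48,750 g product.

48.7 kg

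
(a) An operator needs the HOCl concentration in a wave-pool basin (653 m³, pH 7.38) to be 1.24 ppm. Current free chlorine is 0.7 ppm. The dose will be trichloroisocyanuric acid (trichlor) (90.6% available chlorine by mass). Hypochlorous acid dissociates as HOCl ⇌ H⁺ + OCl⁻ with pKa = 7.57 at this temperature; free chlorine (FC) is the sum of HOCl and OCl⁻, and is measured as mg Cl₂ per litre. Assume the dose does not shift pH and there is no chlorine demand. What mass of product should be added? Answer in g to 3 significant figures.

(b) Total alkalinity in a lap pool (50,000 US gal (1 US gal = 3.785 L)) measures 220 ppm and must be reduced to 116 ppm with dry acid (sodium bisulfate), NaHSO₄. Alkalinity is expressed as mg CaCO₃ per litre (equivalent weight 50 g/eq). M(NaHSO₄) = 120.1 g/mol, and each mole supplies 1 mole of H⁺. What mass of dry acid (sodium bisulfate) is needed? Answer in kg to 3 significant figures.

(a) 966 g; (b) 47.3 kg

(a) Volume: 653 m³ = 653,000 L.
(a) [OCl⁻]/[HOCl] = 10^(pH − pKa) = 10^(7.38 − 7.57) = 0.6457; fraction as HOCl = 1/(1 + 0.6457) = 0.6077.
(a) Free chlorine required for 1.24 ppm HOCl: 1.24 / 0.6077 = 2.041 ppm.
(a) FC to add: 2.041 − 0.7 = 1.341 mg/L as Cl₂.
(a) Cl₂ equivalent: 1.341 mg/L × 653,000 L = 875.4 g.
(a) Product at 90.6% available Cl: 875.4 / 0.906 = 966.2 g.

(b) Volume: 50,000 US gal × 3.785 L/gal = 189,250 L.
(b) Alkalinity to neutralize: (220 − 116) = 104 mg/L as CaCO₃ × 189,250 L = 19,680 g as CaCO₃.
(b) Equivalents of H⁺ required: 19,680 ÷ 50 g/eq = 393.6 eq = 393.6 mol NaHSO₄.
(b) Mass of NaHSO₄: 393.6 × 120.1 = 47,280 g.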